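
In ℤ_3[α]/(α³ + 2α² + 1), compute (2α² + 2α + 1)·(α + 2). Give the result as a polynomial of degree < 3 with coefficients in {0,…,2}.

Multiply in ℤ_3[α]: (2α² + 2α + 1)·(α + 2) = 2α³ + 2α + 2.
Reduce using α³ ≡ α² + 2 (mod α³ + 2α² + 1).
Reduced: 2α² + 2α.

2α^2 + 2α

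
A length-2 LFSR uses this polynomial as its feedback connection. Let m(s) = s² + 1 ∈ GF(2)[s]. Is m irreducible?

Check for roots in GF(2): m(0) = 1; m(1) = 0 → root.
m(1) = 0, so (s − 1) divides m(s); m is reducible.

No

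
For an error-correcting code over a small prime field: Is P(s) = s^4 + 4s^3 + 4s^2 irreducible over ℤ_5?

No

Check for roots in ℤ_5: P(0) = 0 → root; P(1) = 4; P(2) = 4; P(3) = 0 → root; P(4) = 1.
P(0) = 0, so (s) divides P(s); P is reducible.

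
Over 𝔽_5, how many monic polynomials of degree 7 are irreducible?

The number of monic irreducibles of degree 7 over GF(5) is (1/7)·Σ_{d∣7} μ(7/d) 5^d.
Divisors of 7: 1, 7; μ(7/d) for each: -1, 1.
Σ = − 5^1 + 5^7 = 78120.
N = 78120/7 = 11160.

11160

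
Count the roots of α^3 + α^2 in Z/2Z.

2

Write h(α) = α^3 + α^2.
Evaluate at each of the 2 elements of Z/2Z:
h(0) = 0 → root; h(1) = 0 → root.
Roots: {0, 1}.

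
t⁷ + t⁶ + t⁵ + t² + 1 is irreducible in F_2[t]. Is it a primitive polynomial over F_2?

Write f(t) = t⁷ + t⁶ + t⁵ + t² + 1.
|GF(2^7)^×| = 2^7 − 1 = 127. Prime factorization: 127 = 127.
f is primitive ⇔ t has order 127 in GF(2)[t]/(f), i.e. t^(127/q) ≠ 1 for each prime q | 127.
t^(1) mod f = t.
None equal 1, so t has full order 127; f is primitive.

Yes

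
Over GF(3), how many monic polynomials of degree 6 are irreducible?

116

By the necklace-counting formula, N_3(6) = (1/6) Σ_{d|6} μ(6/d)·3^d.
Divisors of 6: 1, 2, 3, 6; μ(6/d) for each: 1, -1, -1, 1.
Σ = 3^1 − 3^2 − 3^3 + 3^6 = 696.
N = 696/6 = 116.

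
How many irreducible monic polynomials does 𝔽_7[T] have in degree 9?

4483696

The number of monic irreducibles of degree 9 over GF(7) is (1/9)·Σ_{d∣9} μ(9/d) 7^d.
Divisors of 9: 1, 3, 9; μ(9/d) for each: 0, -1, 1.
Σ = − 7^3 + 7^9 = 40353264.
N = 40353264/9 = 4483696.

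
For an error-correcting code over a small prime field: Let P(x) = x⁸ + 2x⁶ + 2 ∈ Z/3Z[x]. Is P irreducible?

Check for roots in Z/3Z: P(0) = 2; P(1) = 2; P(2) = 2.
No roots, so no linear factors.
Monic irreducibles of degree 2 over GF(3): x² + 1, x² + x + 2, x² + 2x + 2.
None of them divide P (all give nonzero remainder).
Degree-3 irreducible divisors: test the 8 monic irreducibles of degree 3 over GF(3).
None of them divide P (all give nonzero remainder).
Degree-4 irreducible divisors: test the 18 monic irreducibles of degree 4 over GF(3).
None of them divide P (all give nonzero remainder).
No irreducible factor of degree ≤ 4 exists, so P is irreducible over GF(3).

Yes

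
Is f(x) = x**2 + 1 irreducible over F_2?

No

Check for roots in F_2: f(0) = 1; f(1) = 0 → root.
f(1) = 0, so (x − 1) divides f(x); f is reducible.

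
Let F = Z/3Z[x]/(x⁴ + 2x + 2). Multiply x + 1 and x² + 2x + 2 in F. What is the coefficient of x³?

Multiply in Z/3Z[x]: (x + 1)·(x² + 2x + 2) = x³ + x + 2.
Reduced: x³ + x + 2.

1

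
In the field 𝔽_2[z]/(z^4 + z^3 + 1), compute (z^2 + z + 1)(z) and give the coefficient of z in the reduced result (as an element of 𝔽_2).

Multiply in 𝔽_2[z]: (z^2 + z + 1)·(z) = z^3 + z^2 + z.
Reduced: z^3 + z^2 + z.

1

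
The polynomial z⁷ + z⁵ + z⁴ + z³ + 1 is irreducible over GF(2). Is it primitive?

Yes

Write f(z) = z⁷ + z⁵ + z⁴ + z³ + 1.
|GF(2^7)^×| = 2^7 − 1 = 127. Prime factorization: 127 = 127.
f is primitive ⇔ z has order 127 in GF(2)[z]/(f), i.e. z^(127/q) ≠ 1 for each prime q | 127.
z^(1) mod f = z.
None equal 1, so z has full order 127; f is primitive.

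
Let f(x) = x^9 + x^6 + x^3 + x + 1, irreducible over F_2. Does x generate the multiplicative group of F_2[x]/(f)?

No

|GF(2^9)^×| = 2^9 − 1 = 511. Prime factorization: 511 = 7·73.
f is primitive ⇔ x has order 511 in GF(2)[x]/(f), i.e. x^(511/q) ≠ 1 for each prime q | 511.
x^(73) mod f = 1
x^(7) mod f = x^7.
Since x^(73) = 1, the order of x divides 73 < 511; not primitive.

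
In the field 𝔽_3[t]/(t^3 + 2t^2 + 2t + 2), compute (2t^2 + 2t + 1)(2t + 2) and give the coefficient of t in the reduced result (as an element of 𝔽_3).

1

Multiply in 𝔽_3[t]: (2t^2 + 2t + 1)·(2t + 2) = t^3 + 2t^2 + 2.
Reduce using t^3 ≡ t^2 + t + 1 (mod t^3 + 2t^2 + 2t + 2).
Reduced: t.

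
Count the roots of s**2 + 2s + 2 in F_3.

Write g(s) = s**2 + 2s + 2.
Evaluate at each of the 3 elements of F_3:
g(0) = 2; g(1) = 2; g(2) = 1.
No element is a root.

0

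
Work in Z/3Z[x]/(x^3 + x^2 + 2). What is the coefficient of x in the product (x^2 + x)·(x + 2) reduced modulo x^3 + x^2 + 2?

2

Multiply in Z/3Z[x]: (x^2 + x)·(x + 2) = x^3 + 2x.
Reduce using x^3 ≡ 2x^2 + 1 (mod x^3 + x^2 + 2).
Reduced: 2x^2 + 2x + 1.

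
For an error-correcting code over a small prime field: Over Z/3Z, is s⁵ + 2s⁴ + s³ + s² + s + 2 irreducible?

Yes

Write P(s) = s⁵ + 2s⁴ + s³ + s² + s + 2.
Check for roots in Z/3Z: P(0) = 2; P(1) = 2; P(2) = 2.
No roots, so no linear factors.
Monic irreducibles of degree 2 over GF(3): s² + 1, s² + s + 2, s² + 2s + 2.
None of them divide P (all give nonzero remainder).
No irreducible factor of degree ≤ 2 exists, so P is irreducible over GF(3).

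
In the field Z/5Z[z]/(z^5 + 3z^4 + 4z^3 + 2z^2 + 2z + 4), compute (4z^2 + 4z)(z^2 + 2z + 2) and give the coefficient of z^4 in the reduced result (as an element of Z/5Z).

4

Multiply in Z/5Z[z]: (4z^2 + 4z)·(z^2 + 2z + 2) = 4z^4 + 2z^3 + z^2 + 3z.
Reduced: 4z^4 + 2z^3 + z^2 + 3z.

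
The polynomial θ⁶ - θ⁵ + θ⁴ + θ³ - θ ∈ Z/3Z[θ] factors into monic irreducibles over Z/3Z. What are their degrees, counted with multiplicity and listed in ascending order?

Write g(θ) = θ⁶ - θ⁵ + θ⁴ + θ³ - θ.
Roots in Z/3Z: g(0) = 0 → root; g(1) = 1; g(2) = 0 → root.
Linear factors from roots: (θ), (θ + 1).
Complete factorization: g(θ) = (θ)·(θ + 1)·(θ² + 1)·(θ² + θ - 1).
Factor degrees with multiplicity: 1 + 1 + 2 + 2 = 6.

1, 1, 2, 2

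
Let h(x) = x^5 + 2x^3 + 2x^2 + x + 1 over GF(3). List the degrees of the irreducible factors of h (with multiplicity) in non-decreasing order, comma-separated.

Roots in GF(3): h(0) = 1; h(1) = 1; h(2) = 2.
Complete factorization: h(x) = (x^5 + 2x^3 + 2x^2 + x + 1).
Factor degrees with multiplicity: 5 = 5.

5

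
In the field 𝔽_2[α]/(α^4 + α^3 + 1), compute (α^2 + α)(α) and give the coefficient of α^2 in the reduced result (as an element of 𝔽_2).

Multiply in 𝔽_2[α]: (α^2 + α)·(α) = α^3 + α^2.
Reduced: α^3 + α^2.

1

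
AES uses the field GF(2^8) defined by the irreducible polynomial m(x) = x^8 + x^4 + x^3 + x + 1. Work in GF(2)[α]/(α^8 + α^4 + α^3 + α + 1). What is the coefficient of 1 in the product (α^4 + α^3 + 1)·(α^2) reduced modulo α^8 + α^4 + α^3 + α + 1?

0

Multiply in GF(2)[α]: (α^4 + α^3 + 1)·(α^2) = α^6 + α^5 + α^2.
Reduced: α^6 + α^5 + α^2.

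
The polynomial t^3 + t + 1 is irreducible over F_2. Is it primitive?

Yes

Write f(t) = t^3 + t + 1.
|GF(2^3)^×| = 2^3 − 1 = 7. Prime factorization: 7 = 7.
f is primitive ⇔ t has order 7 in GF(2)[t]/(f), i.e. t^(7/q) ≠ 1 for each prime q | 7.
t^(1) mod f = t.
None equal 1, so t has full order 7; f is primitive.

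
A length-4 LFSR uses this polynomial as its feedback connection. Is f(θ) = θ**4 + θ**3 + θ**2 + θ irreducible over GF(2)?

Check for roots in GF(2): f(0) = 0 → root; f(1) = 0 → root.
f(0) = 0, so (θ) divides f(θ); f is reducible.

No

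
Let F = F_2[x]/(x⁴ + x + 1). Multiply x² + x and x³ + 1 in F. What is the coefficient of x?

1

Multiply in F_2[x]: (x² + x)·(x³ + 1) = x⁵ + x⁴ + x² + x.
Reduce using x⁴ ≡ x + 1 (mod x⁴ + x + 1).
Reduced: x + 1.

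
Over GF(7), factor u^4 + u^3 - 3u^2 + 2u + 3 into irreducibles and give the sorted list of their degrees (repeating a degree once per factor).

4

Write g(u) = u^4 + u^3 - 3u^2 + 2u + 3.
Complete factorization: g(u) = (u^4 + u^3 - 3u^2 + 2u + 3).
Factor degrees with multiplicity: 4 = 4.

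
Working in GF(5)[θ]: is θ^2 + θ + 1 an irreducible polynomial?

Write g(θ) = θ^2 + θ + 1.
Check for roots in GF(5): g(0) = 1; g(1) = 3; g(2) = 2; g(3) = 3; g(4) = 1.
No roots. A degree-2 polynomial over a field with no linear factor is irreducible.

Yes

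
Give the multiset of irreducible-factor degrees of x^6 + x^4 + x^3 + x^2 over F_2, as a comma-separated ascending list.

Write f(x) = x^6 + x^4 + x^3 + x^2.
Roots in F_2: f(0) = 0 → root; f(1) = 0 → root.
Linear factors from roots: (x), (x + 1).
Complete factorization: f(x) = (x + 1)·(x)^2·(x^3 + x^2 + 1).
Factor degrees with multiplicity: 1 + 1 + 1 + 3 = 6.

1, 1, 1, 3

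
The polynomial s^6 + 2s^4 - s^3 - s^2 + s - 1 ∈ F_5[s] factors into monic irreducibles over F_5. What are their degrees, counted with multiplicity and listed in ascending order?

1, 2, 3

Write g(s) = s^6 + 2s^4 - s^3 - s^2 + s - 1.
Roots in F_5: g(0) = 4; g(1) = 1; g(2) = 0 → root; g(3) = 2; g(4) = 1.
Linear factors from roots: (s - 2).
Complete factorization: g(s) = (s - 2)·(s^2 - 2s - 2)·(s^3 - s^2 + s + 1).
Factor degrees with multiplicity: 1 + 2 + 3 = 6.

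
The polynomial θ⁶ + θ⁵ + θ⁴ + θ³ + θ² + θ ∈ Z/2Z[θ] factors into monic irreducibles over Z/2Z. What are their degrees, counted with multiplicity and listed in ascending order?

Write f(θ) = θ⁶ + θ⁵ + θ⁴ + θ³ + θ² + θ.
Roots in Z/2Z: f(0) = 0 → root; f(1) = 0 → root.
Linear factors from roots: (θ), (θ + 1).
Complete factorization: f(θ) = (θ)·(θ + 1)·(θ² + θ + 1)^2.
Factor degrees with multiplicity: 1 + 1 + 2 + 2 = 6.

1, 1, 2, 2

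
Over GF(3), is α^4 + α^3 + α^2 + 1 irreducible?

Yes

Write m(α) = α^4 + α^3 + α^2 + 1.
Check for roots in GF(3): m(0) = 1; m(1) = 1; m(2) = 2.
No roots, so no linear factors.
Monic irreducibles of degree 2 over GF(3): α^2 + 1, α^2 + α - 1, α^2 - α - 1.
None of them divide m (all give nonzero remainder).
No irreducible factor of degree ≤ 2 exists, so m is irreducible over GF(3).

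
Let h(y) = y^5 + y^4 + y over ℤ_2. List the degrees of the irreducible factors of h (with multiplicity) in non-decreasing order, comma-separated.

1, 4

Roots in ℤ_2: h(0) = 0 → root; h(1) = 1.
Linear factors from roots: (y).
Complete factorization: h(y) = (y)·(y^4 + y^3 + 1).
Factor degrees with multiplicity: 1 + 4 = 5.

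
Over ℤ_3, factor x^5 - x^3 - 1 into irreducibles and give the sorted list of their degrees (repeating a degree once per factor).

Write g(x) = x^5 - x^3 - 1.
Roots in ℤ_3: g(0) = 2; g(1) = 2; g(2) = 2.
Complete factorization: g(x) = (x^2 + x - 1)·(x^3 - x^2 + x + 1).
Factor degrees with multiplicity: 2 + 3 = 5.

2, 3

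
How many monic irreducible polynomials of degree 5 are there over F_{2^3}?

The number of monic irreducibles of degree 5 over GF(8) is (1/5)·Σ_{d∣5} μ(5/d) 8^d.
Divisors of 5: 1, 5; μ(5/d) for each: -1, 1.
Σ = − 8^1 + 8^5 = 32760.
N = 32760/5 = 6552.

6552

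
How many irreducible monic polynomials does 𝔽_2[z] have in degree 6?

x^(2^6) − x is the product of all monic irreducibles of degree dividing 6; Möbius inversion gives N = (1/6) Σ μ(6/d)·2^d.
Divisors of 6: 1, 2, 3, 6; μ(6/d) for each: 1, -1, -1, 1.
Σ = 2^1 − 2^2 − 2^3 + 2^6 = 54.
N = 54/6 = 9.

9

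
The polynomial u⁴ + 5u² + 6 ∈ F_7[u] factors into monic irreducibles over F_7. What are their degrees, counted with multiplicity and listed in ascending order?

1, 1, 2

Write g(u) = u⁴ + 5u² + 6.
Linear factors from roots: (u + 5), (u + 2).
Complete factorization: g(u) = (u + 2)·(u + 5)·(u² + 2).
Factor degrees with multiplicity: 1 + 1 + 2 = 4.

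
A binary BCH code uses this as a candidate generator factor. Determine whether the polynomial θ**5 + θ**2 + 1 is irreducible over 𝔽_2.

Yes

Write P(θ) = θ**5 + θ**2 + 1.
Check for roots in 𝔽_2: P(0) = 1; P(1) = 1.
No roots, so no linear factors.
Monic irreducibles of degree 2 over GF(2): θ**2 + θ + 1.
None of them divide P (all give nonzero remainder).
No irreducible factor of degree ≤ 2 exists, so P is irreducible over GF(2).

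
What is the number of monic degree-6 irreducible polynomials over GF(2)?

x^(2^6) − x is the product of all monic irreducibles of degree dividing 6; Möbius inversion gives N = (1/6) Σ μ(6/d)·2^d.
Divisors of 6: 1, 2, 3, 6; μ(6/d) for each: 1, -1, -1, 1.
Σ = 2^1 − 2^2 − 2^3 + 2^6 = 54.
N = 54/6 = 9.

9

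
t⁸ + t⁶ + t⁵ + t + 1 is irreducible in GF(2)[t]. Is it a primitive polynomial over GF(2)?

Write f(t) = t⁸ + t⁶ + t⁵ + t + 1.
|GF(2^8)^×| = 2^8 − 1 = 255. Prime factorization: 255 = 3·5·17.
f is primitive ⇔ t has order 255 in GF(2)[t]/(f), i.e. t^(255/q) ≠ 1 for each prime q | 255.
t^(85) mod f = t⁷ + t⁶ + t⁵ + t⁴.
t^(51) mod f = t⁴ + t.
t^(15) mod f = t⁷ + t⁶ + t³.
None equal 1, so t has full order 255; f is primitive.

Yes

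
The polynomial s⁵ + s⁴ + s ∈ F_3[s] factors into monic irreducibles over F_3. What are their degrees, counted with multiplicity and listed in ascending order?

Write h(s) = s⁵ + s⁴ + s.
Roots in F_3: h(0) = 0 → root; h(1) = 0 → root; h(2) = 2.
Linear factors from roots: (s), (s - 1).
Complete factorization: h(s) = (s)·(s - 1)·(s³ - s² - s - 1).
Factor degrees with multiplicity: 1 + 1 + 3 = 5.

1, 1, 3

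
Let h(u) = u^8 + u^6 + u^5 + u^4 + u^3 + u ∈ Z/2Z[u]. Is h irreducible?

Check for roots in Z/2Z: h(0) = 0 → root; h(1) = 0 → root.
h(0) = 0, so (u) divides h(u); h is reducible.

No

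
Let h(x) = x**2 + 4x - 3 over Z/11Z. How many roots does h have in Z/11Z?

Evaluate at each of the 11 elements of Z/11Z:
h(0) = 8; h(1) = 2; h(2) = 9; h(3) = 7; h(4) = 7; h(5) = 9; h(6) = 2; h(7) = 8; h(8) = 5; h(9) = 4; h(10) = 5.
No element is a root.

0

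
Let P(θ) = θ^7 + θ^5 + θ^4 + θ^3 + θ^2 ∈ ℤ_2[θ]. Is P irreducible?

Check for roots in ℤ_2: P(0) = 0 → root; P(1) = 1.
P(0) = 0, so (θ) divides P(θ); P is reducible.

No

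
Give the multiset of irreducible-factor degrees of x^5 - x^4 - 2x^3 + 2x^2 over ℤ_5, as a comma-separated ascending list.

Write h(x) = x^5 - x^4 - 2x^3 + 2x^2.
Roots in ℤ_5: h(0) = 0 → root; h(1) = 0 → root; h(2) = 3; h(3) = 1; h(4) = 2.
Linear factors from roots: (x), (x - 1).
Complete factorization: h(x) = (x - 1)·(x)^2·(x^2 - 2).
Factor degrees with multiplicity: 1 + 1 + 1 + 2 = 5.

1, 1, 1, 2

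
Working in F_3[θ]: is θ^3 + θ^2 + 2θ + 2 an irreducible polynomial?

No

Write g(θ) = θ^3 + θ^2 + 2θ + 2.
Check for roots in F_3: g(0) = 2; g(1) = 0 → root; g(2) = 0 → root.
g(1) = 0, so (θ − 1) divides g(θ); g is reducible.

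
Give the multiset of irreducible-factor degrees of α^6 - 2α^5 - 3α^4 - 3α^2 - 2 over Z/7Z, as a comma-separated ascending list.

6

Write f(α) = α^6 - 2α^5 - 3α^4 - 3α^2 - 2.
Complete factorization: f(α) = (α^6 - 2α^5 - 3α^4 - 3α^2 - 2).
Factor degrees with multiplicity: 6 = 6.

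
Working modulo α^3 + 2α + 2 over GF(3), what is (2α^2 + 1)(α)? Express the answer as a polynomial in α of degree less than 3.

Multiply in GF(3)[α]: (2α^2 + 1)·(α) = 2α^3 + α.
Reduce using α^3 ≡ α + 1 (mod α^3 + 2α + 2).
Reduced: 2.

2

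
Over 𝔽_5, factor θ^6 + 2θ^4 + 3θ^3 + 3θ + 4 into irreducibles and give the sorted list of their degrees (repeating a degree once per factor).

Write g(θ) = θ^6 + 2θ^4 + 3θ^3 + 3θ + 4.
Roots in 𝔽_5: g(0) = 4; g(1) = 3; g(2) = 0 → root; g(3) = 0 → root; g(4) = 1.
Linear factors from roots: (θ + 3), (θ + 2).
Complete factorization: g(θ) = (θ + 2)·(θ + 3)^2·(θ^3 + 2θ^2 + 3).
Factor degrees with multiplicity: 1 + 1 + 1 + 3 = 6.

1, 1, 1, 3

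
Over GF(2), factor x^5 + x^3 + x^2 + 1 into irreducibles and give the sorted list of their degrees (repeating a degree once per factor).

1, 1, 1, 2

Write g(x) = x^5 + x^3 + x^2 + 1.
Roots in GF(2): g(0) = 1; g(1) = 0 → root.
Linear factors from roots: (x + 1).
Complete factorization: g(x) = (x + 1)^3·(x^2 + x + 1).
Factor degrees with multiplicity: 1 + 1 + 1 + 2 = 5.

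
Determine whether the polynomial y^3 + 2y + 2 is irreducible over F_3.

Yes

Write f(y) = y^3 + 2y + 2.
Check for roots in F_3: f(0) = 2; f(1) = 2; f(2) = 2.
No roots. A degree-3 polynomial over a field with no linear factor is irreducible.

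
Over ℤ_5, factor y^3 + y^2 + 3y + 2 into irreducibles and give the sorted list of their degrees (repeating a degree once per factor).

1, 2

Write h(y) = y^3 + y^2 + 3y + 2.
Roots in ℤ_5: h(0) = 2; h(1) = 2; h(2) = 0 → root; h(3) = 2; h(4) = 4.
Linear factors from roots: (y + 3).
Complete factorization: h(y) = (y + 3)·(y^2 + 3y + 4).
Factor degrees with multiplicity: 1 + 2 = 3.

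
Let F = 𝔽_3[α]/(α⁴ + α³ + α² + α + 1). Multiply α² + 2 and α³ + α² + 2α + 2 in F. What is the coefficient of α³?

Multiply in 𝔽_3[α]: (α² + 2)·(α³ + α² + 2α + 2) = α⁵ + α⁴ + α³ + α² + α + 1.
Reduce using α⁴ ≡ 2α³ + 2α² + 2α + 2 (mod α⁴ + α³ + α² + α + 1).
Reduced: 1.

0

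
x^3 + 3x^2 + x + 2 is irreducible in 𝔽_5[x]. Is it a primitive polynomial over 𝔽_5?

Write f(x) = x^3 + 3x^2 + x + 2.
|GF(5^3)^×| = 5^3 − 1 = 124. Prime factorization: 124 = 2^2·31.
f is primitive ⇔ x has order 124 in GF(5)[x]/(f), i.e. x^(124/q) ≠ 1 for each prime q | 124.
x^(62) mod f = 4.
x^(4) mod f = 3x^2 + x + 1.
None equal 1, so x has full order 124; f is primitive.

Yes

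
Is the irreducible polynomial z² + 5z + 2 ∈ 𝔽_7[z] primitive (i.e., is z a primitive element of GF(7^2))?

Write f(z) = z² + 5z + 2.
|GF(7^2)^×| = 7^2 − 1 = 48. Prime factorization: 48 = 2^4·3.
f is primitive ⇔ z has order 48 in GF(7)[z]/(f), i.e. z^(48/q) ≠ 1 for each prime q | 48.
z^(24) mod f = 1
z^(16) mod f = 4.
Since z^(24) = 1, the order of z divides 24 < 48; not primitive.

No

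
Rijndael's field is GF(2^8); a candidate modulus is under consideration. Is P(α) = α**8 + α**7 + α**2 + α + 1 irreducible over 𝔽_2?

Yes

Check for roots in 𝔽_2: P(0) = 1; P(1) = 1.
No roots, so no linear factors.
Monic irreducibles of degree 2 over GF(2): α**2 + α + 1.
None of them divide P (all give nonzero remainder).
Monic irreducibles of degree 3 over GF(2): α**3 + α + 1, α**3 + α**2 + 1.
None of them divide P (all give nonzero remainder).
Monic irreducibles of degree 4 over GF(2): α**4 + α + 1, α**4 + α**3 + 1, α**4 + α**3 + α**2 + α + 1.
None of them divide P (all give nonzero remainder).
No irreducible factor of degree ≤ 4 exists, so P is irreducible over GF(2).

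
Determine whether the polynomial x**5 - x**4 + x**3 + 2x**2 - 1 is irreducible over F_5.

Yes

Write h(x) = x**5 - x**4 + x**3 + 2x**2 - 1.
Check for roots in F_5: h(0) = 4; h(1) = 2; h(2) = 1; h(3) = 1; h(4) = 3.
No roots, so no linear factors.
Degree-2 irreducible divisors: test the 10 monic irreducibles of degree 2 over GF(5).
None of them divide h (all give nonzero remainder).
No irreducible factor of degree ≤ 2 exists, so h is irreducible over GF(5).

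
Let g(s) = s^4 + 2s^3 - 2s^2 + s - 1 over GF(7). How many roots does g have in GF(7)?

1

Evaluate at each of the 7 elements of GF(7):
g(0) = 6; g(1) = 1; g(2) = 4; g(3) = 0 → root; g(4) = 5; g(5) = 3; g(6) = 2.
Roots: {3}.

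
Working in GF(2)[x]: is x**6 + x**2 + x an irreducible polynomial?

No

Write h(x) = x**6 + x**2 + x.
Check for roots in GF(2): h(0) = 0 → root; h(1) = 1.
h(0) = 0, so (x) divides h(x); h is reducible.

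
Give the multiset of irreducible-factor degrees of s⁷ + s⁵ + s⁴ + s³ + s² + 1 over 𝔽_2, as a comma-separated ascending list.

Write f(s) = s⁷ + s⁵ + s⁴ + s³ + s² + 1.
Roots in 𝔽_2: f(0) = 1; f(1) = 0 → root.
Linear factors from roots: (s + 1).
Complete factorization: f(s) = (s + 1)·(s² + s + 1)^3.
Factor degrees with multiplicity: 1 + 2 + 2 + 2 = 7.

1, 2, 2, 2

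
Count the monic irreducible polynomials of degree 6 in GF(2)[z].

9

x^(2^6) − x is the product of all monic irreducibles of degree dividing 6; Möbius inversion gives N = (1/6) Σ μ(6/d)·2^d.
Divisors of 6: 1, 2, 3, 6; μ(6/d) for each: 1, -1, -1, 1.
Σ = 2^1 − 2^2 − 2^3 + 2^6 = 54.
N = 54/6 = 9.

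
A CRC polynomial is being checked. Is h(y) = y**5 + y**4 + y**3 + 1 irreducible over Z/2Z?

Check for roots in Z/2Z: h(0) = 1; h(1) = 0 → root.
h(1) = 0, so (y − 1) divides h(y); h is reducible.

No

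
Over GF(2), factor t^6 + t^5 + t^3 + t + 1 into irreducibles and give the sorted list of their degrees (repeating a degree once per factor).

2, 2, 2

Write h(t) = t^6 + t^5 + t^3 + t + 1.
Roots in GF(2): h(0) = 1; h(1) = 1.
Complete factorization: h(t) = (t^2 + t + 1)^3.
Factor degrees with multiplicity: 2 + 2 + 2 = 6.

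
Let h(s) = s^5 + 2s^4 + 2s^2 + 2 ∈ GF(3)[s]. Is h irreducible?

Yes

Check for roots in GF(3): h(0) = 2; h(1) = 1; h(2) = 2.
No roots, so no linear factors.
Monic irreducibles of degree 2 over GF(3): s^2 + 1, s^2 + s + 2, s^2 + 2s + 2.
None of them divide h (all give nonzero remainder).
No irreducible factor of degree ≤ 2 exists, so h is irreducible over GF(3).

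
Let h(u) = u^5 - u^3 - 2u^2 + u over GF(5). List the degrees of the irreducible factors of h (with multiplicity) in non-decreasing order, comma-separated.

1, 4

Roots in GF(5): h(0) = 0 → root; h(1) = 4; h(2) = 3; h(3) = 1; h(4) = 2.
Linear factors from roots: (u).
Complete factorization: h(u) = (u)·(u^4 - u^2 - 2u + 1).
Factor degrees with multiplicity: 1 + 4 = 5.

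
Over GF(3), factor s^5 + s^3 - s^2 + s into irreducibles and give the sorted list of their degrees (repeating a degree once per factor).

Write g(s) = s^5 + s^3 - s^2 + s.
Roots in GF(3): g(0) = 0 → root; g(1) = 2; g(2) = 2.
Linear factors from roots: (s).
Complete factorization: g(s) = (s)·(s^4 + s^2 - s + 1).
Factor degrees with multiplicity: 1 + 4 = 5.

1, 4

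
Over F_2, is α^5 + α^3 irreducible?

Write g(α) = α^5 + α^3.
Check for roots in F_2: g(0) = 0 → root; g(1) = 0 → root.
g(0) = 0, so (α) divides g(α); g is reducible.

No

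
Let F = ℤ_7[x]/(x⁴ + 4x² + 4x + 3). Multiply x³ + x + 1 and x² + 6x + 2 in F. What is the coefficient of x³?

Multiply in ℤ_7[x]: (x³ + x + 1)·(x² + 6x + 2) = x⁵ + 6x⁴ + 3x³ + x + 2.
Reduce using x⁴ ≡ 3x² + 3x + 4 (mod x⁴ + 4x² + 4x + 3).
Reduced: 6x³ + 2x + 5.

6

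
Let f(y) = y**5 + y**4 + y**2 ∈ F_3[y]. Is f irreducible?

No

Check for roots in F_3: f(0) = 0 → root; f(1) = 0 → root; f(2) = 1.
f(0) = 0, so (y) divides f(y); f is reducible.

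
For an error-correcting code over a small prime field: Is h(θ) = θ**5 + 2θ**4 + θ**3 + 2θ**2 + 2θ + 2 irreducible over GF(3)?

Yes

Check for roots in GF(3): h(0) = 2; h(1) = 1; h(2) = 2.
No roots, so no linear factors.
Monic irreducibles of degree 2 over GF(3): θ**2 + 1, θ**2 + θ + 2, θ**2 + 2θ + 2.
None of them divide h (all give nonzero remainder).
No irreducible factor of degree ≤ 2 exists, so h is irreducible over GF(3).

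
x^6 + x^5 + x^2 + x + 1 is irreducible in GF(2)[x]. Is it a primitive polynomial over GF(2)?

Write f(x) = x^6 + x^5 + x^2 + x + 1.
|GF(2^6)^×| = 2^6 − 1 = 63. Prime factorization: 63 = 3^2·7.
f is primitive ⇔ x has order 63 in GF(2)[x]/(f), i.e. x^(63/q) ≠ 1 for each prime q | 63.
x^(21) mod f = x^5 + x^3 + x^2.
x^(9) mod f = x^3 + x^2 + 1.
None equal 1, so x has full order 63; f is primitive.

Yes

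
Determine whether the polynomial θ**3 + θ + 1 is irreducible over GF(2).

Yes

Write P(θ) = θ**3 + θ + 1.
Check for roots in GF(2): P(0) = 1; P(1) = 1.
No roots. A degree-3 polynomial over a field with no linear factor is irreducible.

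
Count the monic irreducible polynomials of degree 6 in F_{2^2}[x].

670

The number of monic irreducibles of degree 6 over GF(4) is (1/6)·Σ_{d∣6} μ(6/d) 4^d.
Divisors of 6: 1, 2, 3, 6; μ(6/d) for each: 1, -1, -1, 1.
Σ = 4^1 − 4^2 − 4^3 + 4^6 = 4020.
N = 4020/6 = 670.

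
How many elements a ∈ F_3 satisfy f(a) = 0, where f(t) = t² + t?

2

Evaluate at each of the 3 elements of F_3:
f(0) = 0 → root; f(1) = 2; f(2) = 0 → root.
Roots: {0, 2}.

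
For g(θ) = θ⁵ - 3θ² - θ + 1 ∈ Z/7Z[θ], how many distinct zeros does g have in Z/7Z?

1

Evaluate at each of the 7 elements of Z/7Z:
g(0) = 1; g(1) = 5; g(2) = 5; g(3) = 4; g(4) = 0 → root; g(5) = 1; g(6) = 5.
Roots: {4}.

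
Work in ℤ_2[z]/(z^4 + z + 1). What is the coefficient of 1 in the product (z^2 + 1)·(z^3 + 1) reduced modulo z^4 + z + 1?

Multiply in ℤ_2[z]: (z^2 + 1)·(z^3 + 1) = z^5 + z^3 + z^2 + 1.
Reduce using z^4 ≡ z + 1 (mod z^4 + z + 1).
Reduced: z^3 + z + 1.

1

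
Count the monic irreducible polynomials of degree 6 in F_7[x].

19544

The number of monic irreducibles of degree 6 over GF(7) is (1/6)·Σ_{d∣6} μ(6/d) 7^d.
Divisors of 6: 1, 2, 3, 6; μ(6/d) for each: 1, -1, -1, 1.
Σ = 7^1 − 7^2 − 7^3 + 7^6 = 117264.
N = 117264/6 = 19544.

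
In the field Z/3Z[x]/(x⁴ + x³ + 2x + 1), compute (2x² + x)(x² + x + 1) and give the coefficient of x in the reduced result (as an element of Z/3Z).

0

Multiply in Z/3Z[x]: (2x² + x)·(x² + x + 1) = 2x⁴ + x.
Reduce using x⁴ ≡ 2x³ + x + 2 (mod x⁴ + x³ + 2x + 1).
Reduced: x³ + 1.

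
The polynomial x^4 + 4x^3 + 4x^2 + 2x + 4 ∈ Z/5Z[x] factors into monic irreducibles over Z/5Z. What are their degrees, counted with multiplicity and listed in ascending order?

1, 1, 2

Write h(x) = x^4 + 4x^3 + 4x^2 + 2x + 4.
Roots in Z/5Z: h(0) = 4; h(1) = 0 → root; h(2) = 2; h(3) = 0 → root; h(4) = 3.
Linear factors from roots: (x + 4), (x + 2).
Complete factorization: h(x) = (x + 2)·(x + 4)·(x^2 + 3x + 3).
Factor degrees with multiplicity: 1 + 1 + 2 = 4.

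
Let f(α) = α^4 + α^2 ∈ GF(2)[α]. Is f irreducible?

No

Check for roots in GF(2): f(0) = 0 → root; f(1) = 0 → root.
f(0) = 0, so (α) divides f(α); f is reducible.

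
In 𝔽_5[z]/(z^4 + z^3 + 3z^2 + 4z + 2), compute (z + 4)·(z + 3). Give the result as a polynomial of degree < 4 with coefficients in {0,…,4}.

z^2 + 2z + 2

Multiply in 𝔽_5[z]: (z + 4)·(z + 3) = z^2 + 2z + 2.
Reduced: z^2 + 2z + 2.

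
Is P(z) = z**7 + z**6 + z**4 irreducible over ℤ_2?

No

Check for roots in ℤ_2: P(0) = 0 → root; P(1) = 1.
P(0) = 0, so (z) divides P(z); P is reducible.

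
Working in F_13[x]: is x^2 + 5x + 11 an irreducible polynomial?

Yes

Write P(x) = x^2 + 5x + 11.
Check each element of F_13 for a root: P(0)=11, P(1)=4, P(2)=12, P(3)=9, P(4)=8, P(5)=9, P(6)=12, P(7)=4, P(8)=11, P(9)=7, P(10)=5, P(11)=5, P(12)=7.
No roots. A degree-2 polynomial over a field with no linear factor is irreducible.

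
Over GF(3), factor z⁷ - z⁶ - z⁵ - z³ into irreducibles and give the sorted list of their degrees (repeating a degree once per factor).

1, 1, 1, 1, 3

Write f(z) = z⁷ - z⁶ - z⁵ - z³.
Roots in GF(3): f(0) = 0 → root; f(1) = 1; f(2) = 0 → root.
Linear factors from roots: (z), (z + 1).
Complete factorization: f(z) = (z + 1)·(z)^3·(z³ + z² + z - 1).
Factor degrees with multiplicity: 1 + 1 + 1 + 1 + 3 = 7.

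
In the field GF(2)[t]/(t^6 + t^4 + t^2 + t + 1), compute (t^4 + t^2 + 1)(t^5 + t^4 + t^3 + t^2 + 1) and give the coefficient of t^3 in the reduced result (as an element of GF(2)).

0

Multiply in GF(2)[t]: (t^4 + t^2 + 1)·(t^5 + t^4 + t^3 + t^2 + 1) = t^9 + t^8 + t^4 + t^3 + 1.
Reduce using t^6 ≡ t^4 + t^2 + t + 1 (mod t^6 + t^4 + t^2 + t + 1).
Reduced: t^2.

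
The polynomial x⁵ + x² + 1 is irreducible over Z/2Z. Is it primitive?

Yes

Write f(x) = x⁵ + x² + 1.
|GF(2^5)^×| = 2^5 − 1 = 31. Prime factorization: 31 = 31.
f is primitive ⇔ x has order 31 in GF(2)[x]/(f), i.e. x^(31/q) ≠ 1 for each prime q | 31.
x^(1) mod f = x.
None equal 1, so x has full order 31; f is primitive.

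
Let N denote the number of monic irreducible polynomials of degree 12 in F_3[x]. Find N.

44220

By the necklace-counting formula, N_3(12) = (1/12) Σ_{d|12} μ(12/d)·3^d.
Divisors of 12: 1, 2, 3, 4, 6, 12; μ(12/d) for each: 0, 1, 0, -1, -1, 1.
Σ = 3^2 − 3^4 − 3^6 + 3^12 = 530640.
N = 530640/12 = 44220.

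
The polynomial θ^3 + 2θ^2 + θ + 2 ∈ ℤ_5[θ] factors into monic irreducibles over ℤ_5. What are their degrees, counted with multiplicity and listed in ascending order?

1, 1, 1

Write g(θ) = θ^3 + 2θ^2 + θ + 2.
Roots in ℤ_5: g(0) = 2; g(1) = 1; g(2) = 0 → root; g(3) = 0 → root; g(4) = 2.
Linear factors from roots: (θ + 3), (θ + 2).
Complete factorization: g(θ) = (θ + 3)·(θ + 2)^2.
Factor degrees with multiplicity: 1 + 1 + 1 = 3.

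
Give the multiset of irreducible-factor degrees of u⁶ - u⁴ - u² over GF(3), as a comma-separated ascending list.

1, 1, 4

Write h(u) = u⁶ - u⁴ - u².
Roots in GF(3): h(0) = 0 → root; h(1) = 2; h(2) = 2.
Linear factors from roots: (u).
Complete factorization: h(u) = (u)^2·(u⁴ - u² - 1).
Factor degrees with multiplicity: 1 + 1 + 4 = 6.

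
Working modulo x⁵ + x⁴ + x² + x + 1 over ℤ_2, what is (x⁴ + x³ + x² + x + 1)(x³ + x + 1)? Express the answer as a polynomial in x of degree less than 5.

Multiply in ℤ_2[x]: (x⁴ + x³ + x² + x + 1)·(x³ + x + 1) = x⁷ + x⁶ + x⁴ + x³ + 1.
Reduce using x⁵ ≡ x⁴ + x² + x + 1 (mod x⁵ + x⁴ + x² + x + 1).
Reduced: x² + 1.

x^2 + 1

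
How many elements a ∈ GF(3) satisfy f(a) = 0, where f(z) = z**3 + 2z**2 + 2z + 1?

Evaluate at each of the 3 elements of GF(3):
f(0) = 1; f(1) = 0 → root; f(2) = 0 → root.
Roots: {1, 2}.

2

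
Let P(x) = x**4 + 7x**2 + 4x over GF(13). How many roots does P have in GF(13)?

Evaluate at each of the 13 elements of GF(13):
P(0) = 0 → root; P(1) = 12; P(2) = 0 → root; P(3) = 0 → root; P(4) = 7; P(5) = 1; P(6) = 12; P(7) = 3; P(8) = 0 → root; P(9) = 1; P(10) = 2; P(11) = 10; P(12) = 4.
Roots: {0, 2, 3, 8}.

4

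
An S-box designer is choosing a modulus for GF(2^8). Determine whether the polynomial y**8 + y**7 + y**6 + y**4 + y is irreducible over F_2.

No

Write m(y) = y**8 + y**7 + y**6 + y**4 + y.
Check for roots in F_2: m(0) = 0 → root; m(1) = 1.
m(0) = 0, so (y) divides m(y); m is reducible.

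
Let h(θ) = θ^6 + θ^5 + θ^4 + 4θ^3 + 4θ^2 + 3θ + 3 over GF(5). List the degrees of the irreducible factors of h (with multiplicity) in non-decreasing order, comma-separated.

6

Roots in GF(5): h(0) = 3; h(1) = 2; h(2) = 4; h(3) = 4; h(4) = 1.
Complete factorization: h(θ) = (θ^6 + θ^5 + θ^4 + 4θ^3 + 4θ^2 + 3θ + 3).
Factor degrees with multiplicity: 6 = 6.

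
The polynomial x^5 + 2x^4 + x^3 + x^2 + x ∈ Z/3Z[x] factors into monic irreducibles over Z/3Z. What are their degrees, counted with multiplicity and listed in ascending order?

1, 1, 1, 2

Write g(x) = x^5 + 2x^4 + x^3 + x^2 + x.
Roots in Z/3Z: g(0) = 0 → root; g(1) = 0 → root; g(2) = 0 → root.
Linear factors from roots: (x), (x + 2), (x + 1).
Complete factorization: g(x) = (x)·(x + 1)·(x + 2)·(x^2 + 2x + 2).
Factor degrees with multiplicity: 1 + 1 + 1 + 2 = 5.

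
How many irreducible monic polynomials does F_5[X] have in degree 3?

x^(5^3) − x is the product of all monic irreducibles of degree dividing 3; Möbius inversion gives N = (1/3) Σ μ(3/d)·5^d.
Divisors of 3: 1, 3; μ(3/d) for each: -1, 1.
Σ = − 5^1 + 5^3 = 120.
N = 120/3 = 40.

40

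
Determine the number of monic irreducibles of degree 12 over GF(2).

Gauss's count: N_{2}(12) = (1/12) Σ_{d|12} μ(12/d)·2^d.
Divisors of 12: 1, 2, 3, 4, 6, 12; μ(12/d) for each: 0, 1, 0, -1, -1, 1.
Σ = 2^2 − 2^4 − 2^6 + 2^12 = 4020.
N = 4020/12 = 335.

335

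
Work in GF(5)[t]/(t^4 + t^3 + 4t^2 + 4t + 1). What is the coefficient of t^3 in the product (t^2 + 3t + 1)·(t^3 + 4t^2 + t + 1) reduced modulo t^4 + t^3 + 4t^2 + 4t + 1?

Multiply in GF(5)[t]: (t^2 + 3t + 1)·(t^3 + 4t^2 + t + 1) = t^5 + 2t^4 + 4t^3 + 3t^2 + 4t + 1.
Reduce using t^4 ≡ 4t^3 + t^2 + t + 4 (mod t^4 + t^3 + 4t^2 + 4t + 1).
Reduced: 4t^3 + 4t.

4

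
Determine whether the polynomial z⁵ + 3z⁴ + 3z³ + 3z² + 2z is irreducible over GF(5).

Write g(z) = z⁵ + 3z⁴ + 3z³ + 3z² + 2z.
Check for roots in GF(5): g(0) = 0 → root; g(1) = 2; g(2) = 0 → root; g(3) = 0 → root; g(4) = 0 → root.
g(0) = 0, so (z) divides g(z); g is reducible.

No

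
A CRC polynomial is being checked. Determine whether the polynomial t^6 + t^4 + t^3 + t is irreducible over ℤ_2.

Write h(t) = t^6 + t^4 + t^3 + t.
Check for roots in ℤ_2: h(0) = 0 → root; h(1) = 0 → root.
h(0) = 0, so (t) divides h(t); h is reducible.

No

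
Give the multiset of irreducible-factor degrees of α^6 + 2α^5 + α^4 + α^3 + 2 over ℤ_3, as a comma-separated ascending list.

Write h(α) = α^6 + 2α^5 + α^4 + α^3 + 2.
Roots in ℤ_3: h(0) = 2; h(1) = 1; h(2) = 1.
Complete factorization: h(α) = (α^3 + 2α + 1)·(α^3 + 2α^2 + 2α + 2).
Factor degrees with multiplicity: 3 + 3 = 6.

3, 3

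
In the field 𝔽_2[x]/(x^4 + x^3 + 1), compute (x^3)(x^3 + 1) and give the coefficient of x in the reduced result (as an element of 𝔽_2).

1

Multiply in 𝔽_2[x]: (x^3)·(x^3 + 1) = x^6 + x^3.
Reduce using x^4 ≡ x^3 + 1 (mod x^4 + x^3 + 1).
Reduced: x^2 + x + 1.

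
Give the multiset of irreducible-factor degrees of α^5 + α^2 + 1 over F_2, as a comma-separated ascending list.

Write h(α) = α^5 + α^2 + 1.
Roots in F_2: h(0) = 1; h(1) = 1.
Complete factorization: h(α) = (α^5 + α^2 + 1).
Factor degrees with multiplicity: 5 = 5.

5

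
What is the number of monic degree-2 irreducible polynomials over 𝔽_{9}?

Gauss's count: N_{9}(2) = (1/2) Σ_{d|2} μ(2/d)·9^d.
Divisors of 2: 1, 2; μ(2/d) for each: -1, 1.
Σ = − 9^1 + 9^2 = 72.
N = 72/2 = 36.

36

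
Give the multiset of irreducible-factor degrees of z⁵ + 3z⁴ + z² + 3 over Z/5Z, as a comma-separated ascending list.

Write f(z) = z⁵ + 3z⁴ + z² + 3.
Roots in Z/5Z: f(0) = 3; f(1) = 3; f(2) = 2; f(3) = 3; f(4) = 1.
Complete factorization: f(z) = (z⁵ + 3z⁴ + z² + 3).
Factor degrees with multiplicity: 5 = 5.

5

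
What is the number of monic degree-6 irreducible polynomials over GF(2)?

9

The number of monic irreducibles of degree 6 over GF(2) is (1/6)·Σ_{d∣6} μ(6/d) 2^d.
Divisors of 6: 1, 2, 3, 6; μ(6/d) for each: 1, -1, -1, 1.
Σ = 2^1 − 2^2 − 2^3 + 2^6 = 54.
N = 54/6 = 9.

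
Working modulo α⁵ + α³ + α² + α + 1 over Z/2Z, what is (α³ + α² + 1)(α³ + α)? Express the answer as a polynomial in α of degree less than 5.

Multiply in Z/2Z[α]: (α³ + α² + 1)·(α³ + α) = α⁶ + α⁵ + α⁴ + α.
Reduce using α⁵ ≡ α³ + α² + α + 1 (mod α⁵ + α³ + α² + α + 1).
Reduced: α + 1.

α + 1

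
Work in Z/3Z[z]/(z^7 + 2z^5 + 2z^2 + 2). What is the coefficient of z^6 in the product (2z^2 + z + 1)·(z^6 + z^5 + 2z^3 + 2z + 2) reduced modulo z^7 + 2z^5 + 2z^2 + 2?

Multiply in Z/3Z[z]: (2z^2 + z + 1)·(z^6 + z^5 + 2z^3 + 2z + 2) = 2z^8 + 2z^6 + 2z^5 + 2z^4 + z + 2.
Reduce using z^7 ≡ z^5 + z^2 + 1 (mod z^7 + 2z^5 + 2z^2 + 2).
Reduced: z^6 + 2z^5 + 2z^4 + 2z^3 + 2.

1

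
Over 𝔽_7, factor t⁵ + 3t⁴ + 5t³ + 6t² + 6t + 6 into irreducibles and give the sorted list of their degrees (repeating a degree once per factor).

5

Write h(t) = t⁵ + 3t⁴ + 5t³ + 6t² + 6t + 6.
Complete factorization: h(t) = (t⁵ + 3t⁴ + 5t³ + 6t² + 6t + 6).
Factor degrees with multiplicity: 5 = 5.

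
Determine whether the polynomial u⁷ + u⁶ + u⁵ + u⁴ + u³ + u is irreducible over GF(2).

No

Write f(u) = u⁷ + u⁶ + u⁵ + u⁴ + u³ + u.
Check for roots in GF(2): f(0) = 0 → root; f(1) = 0 → root.
f(0) = 0, so (u) divides f(u); f is reducible.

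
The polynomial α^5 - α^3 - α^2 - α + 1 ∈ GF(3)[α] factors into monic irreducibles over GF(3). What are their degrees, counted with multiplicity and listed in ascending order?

5

Write f(α) = α^5 - α^3 - α^2 - α + 1.
Roots in GF(3): f(0) = 1; f(1) = 2; f(2) = 1.
Complete factorization: f(α) = (α^5 - α^3 - α^2 - α + 1).
Factor degrees with multiplicity: 5 = 5.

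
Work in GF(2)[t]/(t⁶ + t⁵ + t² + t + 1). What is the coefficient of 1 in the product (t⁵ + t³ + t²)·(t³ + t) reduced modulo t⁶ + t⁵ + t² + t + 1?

1

Multiply in GF(2)[t]: (t⁵ + t³ + t²)·(t³ + t) = t⁸ + t⁵ + t⁴ + t³.
Reduce using t⁶ ≡ t⁵ + t² + t + 1 (mod t⁶ + t⁵ + t² + t + 1).
Reduced: t³ + t² + 1.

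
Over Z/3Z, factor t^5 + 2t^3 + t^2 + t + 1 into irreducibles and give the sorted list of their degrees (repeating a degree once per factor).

Write h(t) = t^5 + 2t^3 + t^2 + t + 1.
Roots in Z/3Z: h(0) = 1; h(1) = 0 → root; h(2) = 1.
Linear factors from roots: (t + 2).
Complete factorization: h(t) = (t + 2)·(t^2 + 1)·(t^2 + t + 2).
Factor degrees with multiplicity: 1 + 2 + 2 = 5.

1, 2, 2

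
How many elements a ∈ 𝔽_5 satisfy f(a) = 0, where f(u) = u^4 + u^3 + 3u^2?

3

Evaluate at each of the 5 elements of 𝔽_5:
f(0) = 0 → root; f(1) = 0 → root; f(2) = 1; f(3) = 0 → root; f(4) = 3.
Roots: {0, 1, 3}.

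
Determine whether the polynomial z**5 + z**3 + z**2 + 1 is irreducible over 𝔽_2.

No

Write P(z) = z**5 + z**3 + z**2 + 1.
Check for roots in 𝔽_2: P(0) = 1; P(1) = 0 → root.
P(1) = 0, so (z − 1) divides P(z); P is reducible.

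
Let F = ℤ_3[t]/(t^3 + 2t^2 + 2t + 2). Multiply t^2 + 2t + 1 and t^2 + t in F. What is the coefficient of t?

Multiply in ℤ_3[t]: (t^2 + 2t + 1)·(t^2 + t) = t^4 + t.
Reduce using t^3 ≡ t^2 + t + 1 (mod t^3 + 2t^2 + 2t + 2).
Reduced: 2t^2 + 1.

0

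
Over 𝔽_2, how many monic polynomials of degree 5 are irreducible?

The number of monic irreducibles of degree 5 over GF(2) is (1/5)·Σ_{d∣5} μ(5/d) 2^d.
Divisors of 5: 1, 5; μ(5/d) for each: -1, 1.
Σ = − 2^1 + 2^5 = 30.
N = 30/5 = 6.

6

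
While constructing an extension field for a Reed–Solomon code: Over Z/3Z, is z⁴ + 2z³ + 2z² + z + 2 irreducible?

Yes

Write f(z) = z⁴ + 2z³ + 2z² + z + 2.
Check for roots in Z/3Z: f(0) = 2; f(1) = 2; f(2) = 2.
No roots, so no linear factors.
Monic irreducibles of degree 2 over GF(3): z² + 1, z² + z + 2, z² + 2z + 2.
None of them divide f (all give nonzero remainder).
No irreducible factor of degree ≤ 2 exists, so f is irreducible over GF(3).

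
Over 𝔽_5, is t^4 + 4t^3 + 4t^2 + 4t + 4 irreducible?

Write P(t) = t^4 + 4t^3 + 4t^2 + 4t + 4.
Check for roots in 𝔽_5: P(0) = 4; P(1) = 2; P(2) = 1; P(3) = 1; P(4) = 1.
No roots, so no linear factors.
Degree-2 irreducible divisors: test the 10 monic irreducibles of degree 2 over GF(5).
None of them divide P (all give nonzero remainder).
No irreducible factor of degree ≤ 2 exists, so P is irreducible over GF(5).

Yes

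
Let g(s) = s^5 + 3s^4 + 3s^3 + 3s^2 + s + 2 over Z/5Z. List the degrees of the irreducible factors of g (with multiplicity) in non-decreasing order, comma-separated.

Roots in Z/5Z: g(0) = 2; g(1) = 3; g(2) = 0 → root; g(3) = 4; g(4) = 3.
Linear factors from roots: (s + 3).
Complete factorization: g(s) = (s + 3)^2·(s^3 + 2s^2 + 2s + 3).
Factor degrees with multiplicity: 1 + 1 + 3 = 5.

1, 1, 3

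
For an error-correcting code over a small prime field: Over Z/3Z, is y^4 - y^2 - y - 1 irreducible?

Write g(y) = y^4 - y^2 - y - 1.
Check for roots in Z/3Z: g(0) = 2; g(1) = 1; g(2) = 0 → root.
g(2) = 0, so (y − 2) divides g(y); g is reducible.

No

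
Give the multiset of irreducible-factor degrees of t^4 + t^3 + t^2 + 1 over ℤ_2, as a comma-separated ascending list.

1, 3

Write f(t) = t^4 + t^3 + t^2 + 1.
Roots in ℤ_2: f(0) = 1; f(1) = 0 → root.
Linear factors from roots: (t + 1).
Complete factorization: f(t) = (t + 1)·(t^3 + t + 1).
Factor degrees with multiplicity: 1 + 3 = 4.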